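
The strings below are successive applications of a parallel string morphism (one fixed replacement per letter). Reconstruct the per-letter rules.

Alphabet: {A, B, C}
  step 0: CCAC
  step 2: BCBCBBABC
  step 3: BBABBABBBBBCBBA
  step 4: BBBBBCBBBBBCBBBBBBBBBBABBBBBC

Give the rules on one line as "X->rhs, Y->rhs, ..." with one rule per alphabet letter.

  step 3 ⇒ step 4: BBABBABBBBBCBBA ⇒ BB·BB·BC·BB·BB·BC·BB·BB·BB·BB·BB·A·BB·BB·BC
    A ↦ BC
    B ↦ BB
    C ↦ A

A->BC, B->BB, C->A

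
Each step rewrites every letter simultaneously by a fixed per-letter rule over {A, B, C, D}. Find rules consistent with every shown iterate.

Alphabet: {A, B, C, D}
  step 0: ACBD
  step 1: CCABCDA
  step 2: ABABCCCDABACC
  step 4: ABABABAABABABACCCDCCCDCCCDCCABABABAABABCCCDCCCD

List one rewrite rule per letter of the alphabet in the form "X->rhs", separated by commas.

A->CC, B->CD, C->AB, D->A

  step 1 ⇒ step 2: CCABCDA ⇒ AB·AB·CC·CD·AB·A·CC
    A ↦ CC
    B ↦ CD
    C ↦ AB
    D ↦ A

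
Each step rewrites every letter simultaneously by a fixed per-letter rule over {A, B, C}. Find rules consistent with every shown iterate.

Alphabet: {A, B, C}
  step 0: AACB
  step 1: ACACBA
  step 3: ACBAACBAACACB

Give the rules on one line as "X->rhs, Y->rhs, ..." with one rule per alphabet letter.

  step 0 ⇒ step 1: AACB ⇒ AC·AC·B·A
    A ↦ AC
    B ↦ A
    C ↦ B

A->AC, B->A, C->B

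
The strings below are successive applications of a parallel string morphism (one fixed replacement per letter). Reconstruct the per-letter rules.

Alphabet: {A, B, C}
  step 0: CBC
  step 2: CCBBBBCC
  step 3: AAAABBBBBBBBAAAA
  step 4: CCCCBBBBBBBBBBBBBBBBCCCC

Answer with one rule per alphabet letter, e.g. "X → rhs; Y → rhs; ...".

  step 3 ⇒ step 4: AAAABBBBBBBBAAAA ⇒ C·C·C·C·BB·BB·BB·BB·BB·BB·BB·BB·C·C·C·C
    A ↦ C
    B ↦ BB
  step 2 ⇒ step 3: CCBBBBCC ⇒ AA·AA·BB·BB·BB·BB·AA·AA
    C ↦ AA

A->C, B->BB, C->AA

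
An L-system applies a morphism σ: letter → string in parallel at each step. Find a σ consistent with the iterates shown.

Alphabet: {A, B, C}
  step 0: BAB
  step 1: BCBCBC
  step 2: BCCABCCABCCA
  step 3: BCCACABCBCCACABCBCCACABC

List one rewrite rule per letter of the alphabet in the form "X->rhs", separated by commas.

  step 2 ⇒ step 3: BCCABCCABCCA ⇒ BC·CA·CA·BC·BC·CA·CA·BC·BC·CA·CA·BC
    A ↦ BC
    B ↦ BC
    C ↦ CA

A->BC, B->BC, C->CA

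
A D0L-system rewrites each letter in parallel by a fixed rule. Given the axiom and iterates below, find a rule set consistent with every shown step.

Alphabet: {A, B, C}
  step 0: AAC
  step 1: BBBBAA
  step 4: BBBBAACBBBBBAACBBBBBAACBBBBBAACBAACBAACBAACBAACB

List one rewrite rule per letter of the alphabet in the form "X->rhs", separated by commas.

  step 0 ⇒ step 1: AAC ⇒ BB·BB·AA
    A ↦ BB
    C ↦ AA
    B ↦ CB  (constrained at step 1)

A->BB, B->CB, C->AA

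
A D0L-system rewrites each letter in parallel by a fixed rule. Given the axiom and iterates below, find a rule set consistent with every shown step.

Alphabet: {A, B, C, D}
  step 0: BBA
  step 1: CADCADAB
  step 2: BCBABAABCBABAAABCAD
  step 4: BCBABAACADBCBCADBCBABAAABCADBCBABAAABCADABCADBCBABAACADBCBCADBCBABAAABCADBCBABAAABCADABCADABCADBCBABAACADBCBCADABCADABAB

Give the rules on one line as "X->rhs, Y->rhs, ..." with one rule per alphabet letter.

A->AB, B->CAD, C->BCB, D->AA

  step 1 ⇒ step 2: CADCADAB ⇒ BCB·AB·AA·BCB·AB·AA·AB·CAD
    A ↦ AB
    B ↦ CAD
    C ↦ BCB
    D ↦ AA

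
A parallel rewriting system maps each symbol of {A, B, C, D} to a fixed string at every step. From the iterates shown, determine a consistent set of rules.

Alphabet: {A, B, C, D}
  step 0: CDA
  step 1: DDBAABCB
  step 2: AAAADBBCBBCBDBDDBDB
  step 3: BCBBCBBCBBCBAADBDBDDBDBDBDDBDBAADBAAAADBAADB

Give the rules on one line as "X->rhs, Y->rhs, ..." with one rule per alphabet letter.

A->BCB, B->DB, C->DDB, D->AA

  step 2 ⇒ step 3: AAAADBBCBBCBDBDDBDB ⇒ BCB·BCB·BCB·BCB·AA·DB·DB·DDB·DB·DB·DDB·DB·AA·DB·AA·AA·DB·AA·DB
    A ↦ BCB
    B ↦ DB
    C ↦ DDB
    D ↦ AA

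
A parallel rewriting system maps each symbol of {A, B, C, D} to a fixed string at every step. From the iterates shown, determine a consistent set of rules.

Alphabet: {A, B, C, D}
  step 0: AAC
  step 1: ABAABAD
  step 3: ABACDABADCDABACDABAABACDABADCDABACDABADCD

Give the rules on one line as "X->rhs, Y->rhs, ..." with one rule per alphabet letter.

  step 0 ⇒ step 1: AAC ⇒ ABA·ABA·D
    A ↦ ABA
    C ↦ D
    B ↦ CD  (constrained at step 1)
    D ↦ CD  (constrained at step 1)

A->ABA, B->CD, C->D, D->CD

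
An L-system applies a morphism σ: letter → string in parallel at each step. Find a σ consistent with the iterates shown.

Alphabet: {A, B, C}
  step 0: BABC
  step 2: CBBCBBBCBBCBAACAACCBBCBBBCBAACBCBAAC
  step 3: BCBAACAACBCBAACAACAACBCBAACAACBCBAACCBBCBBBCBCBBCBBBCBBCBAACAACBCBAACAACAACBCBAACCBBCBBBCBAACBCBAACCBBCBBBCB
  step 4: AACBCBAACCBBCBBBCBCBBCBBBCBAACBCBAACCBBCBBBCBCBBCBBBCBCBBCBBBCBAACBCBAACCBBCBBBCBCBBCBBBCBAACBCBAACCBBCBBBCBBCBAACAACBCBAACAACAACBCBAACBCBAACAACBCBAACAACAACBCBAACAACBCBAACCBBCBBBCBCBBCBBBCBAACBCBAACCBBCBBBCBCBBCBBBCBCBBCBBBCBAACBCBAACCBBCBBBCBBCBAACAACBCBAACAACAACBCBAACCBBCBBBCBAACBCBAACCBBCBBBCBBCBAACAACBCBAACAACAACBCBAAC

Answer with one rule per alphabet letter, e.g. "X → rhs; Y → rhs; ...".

A->CBB, B->AAC, C->BCB

  step 3 ⇒ step 4: BCBAACAACBCBAACAACAACBCBAACAACBCBAACCBBCBBBCBCBBCBBBCBBCBAACAACBCBAACAACAACBCBAACCBBCBBBCBAACBCBAACCBBCBBBCB ⇒ AAC·BCB·AAC·CBB·CBB·BCB·CBB·CBB·BCB·AAC·BCB·AAC·CBB·CBB·BCB·CBB·CBB·BCB·CBB·CBB·BCB·AAC·BCB·AAC·CBB·CBB·BCB·CBB·CBB·BCB·AAC·BCB·AAC·CBB·CBB·BCB·BCB·AAC·AAC·BCB·AAC·AAC·AAC·BCB·AAC·BCB·AAC·AAC·BCB·AAC·AAC·AAC·BCB·AAC·AAC·BCB·AAC·CBB·CBB·BCB·CBB·CBB·BCB·AAC·BCB·AAC·CBB·CBB·BCB·CBB·CBB·BCB·CBB·CBB·BCB·AAC·BCB·AAC·CBB·CBB·BCB·BCB·AAC·AAC·BCB·AAC·AAC·AAC·BCB·AAC·CBB·CBB·BCB·AAC·BCB·AAC·CBB·CBB·BCB·BCB·AAC·AAC·BCB·AAC·AAC·AAC·BCB·AAC
    A ↦ CBB
    B ↦ AAC
    C ↦ BCB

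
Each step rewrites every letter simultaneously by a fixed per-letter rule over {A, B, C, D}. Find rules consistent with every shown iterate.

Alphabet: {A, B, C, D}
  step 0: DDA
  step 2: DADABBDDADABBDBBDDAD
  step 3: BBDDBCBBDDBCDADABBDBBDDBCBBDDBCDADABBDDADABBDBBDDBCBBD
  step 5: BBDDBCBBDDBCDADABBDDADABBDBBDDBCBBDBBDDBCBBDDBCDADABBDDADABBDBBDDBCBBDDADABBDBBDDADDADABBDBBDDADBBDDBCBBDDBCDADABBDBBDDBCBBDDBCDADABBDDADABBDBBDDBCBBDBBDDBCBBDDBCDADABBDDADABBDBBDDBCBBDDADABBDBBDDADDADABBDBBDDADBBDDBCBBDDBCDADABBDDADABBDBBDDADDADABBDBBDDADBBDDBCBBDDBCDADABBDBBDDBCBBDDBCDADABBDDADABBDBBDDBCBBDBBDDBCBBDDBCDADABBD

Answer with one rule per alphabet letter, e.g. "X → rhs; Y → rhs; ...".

A->DBC, B->DA, C->D, D->BBD

  step 2 ⇒ step 3: DADABBDDADABBDBBDDAD ⇒ BBD·DBC·BBD·DBC·DA·DA·BBD·BBD·DBC·BBD·DBC·DA·DA·BBD·DA·DA·BBD·BBD·DBC·BBD
    A ↦ DBC
    B ↦ DA
    D ↦ BBD
    C ↦ D  (constrained at step 3)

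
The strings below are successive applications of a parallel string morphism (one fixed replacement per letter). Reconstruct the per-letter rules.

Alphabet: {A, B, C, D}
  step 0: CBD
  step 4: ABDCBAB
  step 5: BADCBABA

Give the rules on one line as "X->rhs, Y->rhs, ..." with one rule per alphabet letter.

  step 4 ⇒ step 5: ABDCBAB ⇒ B·A·DC·B·A·B·A
    A ↦ B
    B ↦ A
    C ↦ B
    D ↦ DC

A->B, B->A, C->B, D->DC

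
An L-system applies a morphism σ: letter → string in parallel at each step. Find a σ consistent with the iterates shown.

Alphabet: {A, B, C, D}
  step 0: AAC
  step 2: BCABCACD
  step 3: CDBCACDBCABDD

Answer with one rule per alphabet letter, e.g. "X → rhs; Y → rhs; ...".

A->CA, B->CD, C->B, D->DD

  step 2 ⇒ step 3: BCABCACD ⇒ CD·B·CA·CD·B·CA·B·DD
    A ↦ CA
    B ↦ CD
    C ↦ B
    D ↦ DD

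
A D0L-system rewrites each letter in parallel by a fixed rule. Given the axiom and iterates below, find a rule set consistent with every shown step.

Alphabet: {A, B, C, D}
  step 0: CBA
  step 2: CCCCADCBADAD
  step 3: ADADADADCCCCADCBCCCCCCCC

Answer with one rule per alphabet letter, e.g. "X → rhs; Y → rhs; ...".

A->CC, B->CB, C->AD, D->CC

  step 2 ⇒ step 3: CCCCADCBADAD ⇒ AD·AD·AD·AD·CC·CC·AD·CB·CC·CC·CC·CC
    A ↦ CC
    B ↦ CB
    C ↦ AD
    D ↦ CC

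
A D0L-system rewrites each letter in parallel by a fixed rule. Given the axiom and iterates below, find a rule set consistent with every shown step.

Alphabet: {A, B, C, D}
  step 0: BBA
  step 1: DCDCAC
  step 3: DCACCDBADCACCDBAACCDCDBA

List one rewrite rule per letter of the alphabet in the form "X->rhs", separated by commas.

A->AC, B->DC, C->CD, D->BA

  step 0 ⇒ step 1: BBA ⇒ DC·DC·AC
    A ↦ AC
    B ↦ DC
    C ↦ CD  (constrained at step 1)
    D ↦ BA  (constrained at step 1)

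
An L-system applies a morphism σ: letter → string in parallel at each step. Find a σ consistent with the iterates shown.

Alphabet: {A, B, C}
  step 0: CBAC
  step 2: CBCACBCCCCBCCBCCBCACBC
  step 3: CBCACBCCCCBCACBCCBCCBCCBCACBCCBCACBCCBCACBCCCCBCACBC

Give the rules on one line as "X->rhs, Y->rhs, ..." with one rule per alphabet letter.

A->CC, B->A, C->CBC

  step 2 ⇒ step 3: CBCACBCCCCBCCBCCBCACBC ⇒ CBC·A·CBC·CC·CBC·A·CBC·CBC·CBC·CBC·A·CBC·CBC·A·CBC·CBC·A·CBC·CC·CBC·A·CBC
    A ↦ CC
    B ↦ A
    C ↦ CBC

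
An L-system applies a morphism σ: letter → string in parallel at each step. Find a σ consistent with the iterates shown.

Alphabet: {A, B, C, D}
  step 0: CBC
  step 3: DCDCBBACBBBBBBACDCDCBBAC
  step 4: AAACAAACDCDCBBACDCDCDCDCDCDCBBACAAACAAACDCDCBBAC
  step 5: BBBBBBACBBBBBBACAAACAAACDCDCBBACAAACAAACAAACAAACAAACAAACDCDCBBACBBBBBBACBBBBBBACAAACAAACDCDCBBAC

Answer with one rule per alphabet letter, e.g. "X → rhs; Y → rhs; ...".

A->BB, B->DC, C->AC, D->AA

  step 4 ⇒ step 5: AAACAAACDCDCBBACDCDCDCDCDCDCBBACAAACAAACDCDCBBAC ⇒ BB·BB·BB·AC·BB·BB·BB·AC·AA·AC·AA·AC·DC·DC·BB·AC·AA·AC·AA·AC·AA·AC·AA·AC·AA·AC·AA·AC·DC·DC·BB·AC·BB·BB·BB·AC·BB·BB·BB·AC·AA·AC·AA·AC·DC·DC·BB·AC
    A ↦ BB
    B ↦ DC
    C ↦ AC
    D ↦ AA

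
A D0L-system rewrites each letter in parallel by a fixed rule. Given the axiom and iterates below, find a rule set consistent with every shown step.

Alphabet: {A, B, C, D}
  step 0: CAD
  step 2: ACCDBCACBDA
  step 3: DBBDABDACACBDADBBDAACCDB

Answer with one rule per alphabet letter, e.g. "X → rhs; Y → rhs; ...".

A->DB, B->AC, C->BDA, D->C

  step 2 ⇒ step 3: ACCDBCACBDA ⇒ DB·BDA·BDA·C·AC·BDA·DB·BDA·AC·C·DB
    A ↦ DB
    B ↦ AC
    C ↦ BDA
    D ↦ C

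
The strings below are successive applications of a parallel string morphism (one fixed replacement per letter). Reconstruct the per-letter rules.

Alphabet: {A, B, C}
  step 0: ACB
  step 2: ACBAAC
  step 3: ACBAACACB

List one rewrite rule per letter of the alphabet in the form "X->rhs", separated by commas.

A->AC, B->A, C->B

  step 2 ⇒ step 3: ACBAAC ⇒ AC·B·A·AC·AC·B
    A ↦ AC
    B ↦ A
    C ↦ B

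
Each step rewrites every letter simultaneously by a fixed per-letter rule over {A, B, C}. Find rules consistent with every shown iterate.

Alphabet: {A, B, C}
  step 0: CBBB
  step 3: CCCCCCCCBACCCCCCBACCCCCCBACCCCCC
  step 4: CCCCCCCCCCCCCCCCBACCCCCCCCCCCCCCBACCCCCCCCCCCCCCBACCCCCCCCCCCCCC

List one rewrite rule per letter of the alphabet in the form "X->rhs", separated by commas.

A->CC, B->BA, C->CC

  step 3 ⇒ step 4: CCCCCCCCBACCCCCCBACCCCCCBACCCCCC ⇒ CC·CC·CC·CC·CC·CC·CC·CC·BA·CC·CC·CC·CC·CC·CC·CC·BA·CC·CC·CC·CC·CC·CC·CC·BA·CC·CC·CC·CC·CC·CC·CC
    A ↦ CC
    B ↦ BA
    C ↦ CC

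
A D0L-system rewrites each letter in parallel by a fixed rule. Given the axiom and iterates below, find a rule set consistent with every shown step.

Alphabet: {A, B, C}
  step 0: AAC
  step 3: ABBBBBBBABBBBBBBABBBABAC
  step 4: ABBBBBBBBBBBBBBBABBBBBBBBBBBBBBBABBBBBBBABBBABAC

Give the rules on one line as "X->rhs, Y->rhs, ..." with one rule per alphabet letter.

  step 3 ⇒ step 4: ABBBBBBBABBBBBBBABBBABAC ⇒ AB·BB·BB·BB·BB·BB·BB·BB·AB·BB·BB·BB·BB·BB·BB·BB·AB·BB·BB·BB·AB·BB·AB·AC
    A ↦ AB
    B ↦ BB
    C ↦ AC

A->AB, B->BB, C->AC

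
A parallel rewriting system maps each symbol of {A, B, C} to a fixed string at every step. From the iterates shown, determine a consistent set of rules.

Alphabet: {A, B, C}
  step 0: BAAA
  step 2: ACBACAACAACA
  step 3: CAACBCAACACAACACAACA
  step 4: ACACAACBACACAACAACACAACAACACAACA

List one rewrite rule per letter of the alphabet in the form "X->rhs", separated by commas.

A->CA, B->CB, C->A

  step 3 ⇒ step 4: CAACBCAACACAACACAACA ⇒ A·CA·CA·A·CB·A·CA·CA·A·CA·A·CA·CA·A·CA·A·CA·CA·A·CA
    A ↦ CA
    B ↦ CB
    C ↦ A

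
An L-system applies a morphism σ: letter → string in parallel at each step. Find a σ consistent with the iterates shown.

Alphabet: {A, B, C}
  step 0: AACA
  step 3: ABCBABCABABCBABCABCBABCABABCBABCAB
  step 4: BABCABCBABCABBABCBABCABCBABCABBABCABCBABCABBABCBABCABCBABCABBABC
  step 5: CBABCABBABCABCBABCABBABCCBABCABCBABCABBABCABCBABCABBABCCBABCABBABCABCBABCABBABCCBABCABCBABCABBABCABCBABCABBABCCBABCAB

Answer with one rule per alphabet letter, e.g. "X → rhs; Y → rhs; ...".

A->BAB, B->C, C->AB

  step 4 ⇒ step 5: BABCABCBABCABBABCBABCABCBABCABBABCABCBABCABBABCBABCABCBABCABBABC ⇒ C·BAB·C·AB·BAB·C·AB·C·BAB·C·AB·BAB·C·C·BAB·C·AB·C·BAB·C·AB·BAB·C·AB·C·BAB·C·AB·BAB·C·C·BAB·C·AB·BAB·C·AB·C·BAB·C·AB·BAB·C·C·BAB·C·AB·C·BAB·C·AB·BAB·C·AB·C·BAB·C·AB·BAB·C·C·BAB·C·AB
    A ↦ BAB
    B ↦ C
    C ↦ AB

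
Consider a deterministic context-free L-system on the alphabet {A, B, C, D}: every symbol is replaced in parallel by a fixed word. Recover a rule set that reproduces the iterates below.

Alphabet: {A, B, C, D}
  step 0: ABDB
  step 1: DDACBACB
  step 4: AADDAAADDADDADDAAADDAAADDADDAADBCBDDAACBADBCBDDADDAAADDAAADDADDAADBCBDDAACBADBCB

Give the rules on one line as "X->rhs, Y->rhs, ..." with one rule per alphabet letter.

A->DDA, B->CB, C->ADB, D->A

  step 0 ⇒ step 1: ABDB ⇒ DDA·CB·A·CB
    A ↦ DDA
    B ↦ CB
    D ↦ A
    C ↦ ADB  (constrained at step 1)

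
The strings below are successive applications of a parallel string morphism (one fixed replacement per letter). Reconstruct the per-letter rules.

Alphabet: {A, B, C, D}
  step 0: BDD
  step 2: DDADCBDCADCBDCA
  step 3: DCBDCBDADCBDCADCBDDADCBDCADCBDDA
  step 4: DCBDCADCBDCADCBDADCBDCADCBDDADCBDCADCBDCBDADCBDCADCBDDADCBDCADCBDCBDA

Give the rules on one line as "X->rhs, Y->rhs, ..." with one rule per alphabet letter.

A->DA, B->CA, C->D, D->DCB

  step 3 ⇒ step 4: DCBDCBDADCBDCADCBDDADCBDCADCBDDA ⇒ DCB·D·CA·DCB·D·CA·DCB·DA·DCB·D·CA·DCB·D·DA·DCB·D·CA·DCB·DCB·DA·DCB·D·CA·DCB·D·DA·DCB·D·CA·DCB·DCB·DA
    A ↦ DA
    B ↦ CA
    C ↦ D
    D ↦ DCB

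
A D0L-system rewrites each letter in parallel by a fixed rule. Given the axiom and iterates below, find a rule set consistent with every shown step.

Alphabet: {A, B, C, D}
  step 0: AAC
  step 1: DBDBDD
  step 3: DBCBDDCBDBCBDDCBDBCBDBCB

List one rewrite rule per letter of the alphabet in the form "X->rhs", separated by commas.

A->DB, B->CB, C->DD, D->AB

  step 0 ⇒ step 1: AAC ⇒ DB·DB·DD
    A ↦ DB
    C ↦ DD
    B ↦ CB  (constrained at step 1)
    D ↦ AB  (constrained at step 1)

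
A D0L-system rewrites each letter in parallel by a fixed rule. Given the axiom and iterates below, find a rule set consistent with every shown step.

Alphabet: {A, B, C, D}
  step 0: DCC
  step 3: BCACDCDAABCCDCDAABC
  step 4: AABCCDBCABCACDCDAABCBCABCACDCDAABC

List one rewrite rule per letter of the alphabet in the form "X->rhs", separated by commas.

A->CD, B->AA, C->BC, D->A

  step 3 ⇒ step 4: BCACDCDAABCCDCDAABC ⇒ AA·BC·CD·BC·A·BC·A·CD·CD·AA·BC·BC·A·BC·A·CD·CD·AA·BC
    A ↦ CD
    B ↦ AA
    C ↦ BC
    D ↦ A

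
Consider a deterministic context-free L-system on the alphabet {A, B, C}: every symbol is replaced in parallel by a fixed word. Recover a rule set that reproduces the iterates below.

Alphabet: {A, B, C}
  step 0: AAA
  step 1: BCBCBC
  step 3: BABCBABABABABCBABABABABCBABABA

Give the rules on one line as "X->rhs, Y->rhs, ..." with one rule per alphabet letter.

A->BC, B->BA, C->BBB

  step 0 ⇒ step 1: AAA ⇒ BC·BC·BC
    A ↦ BC
    B ↦ BA  (constrained at step 1)
    C ↦ BBB  (constrained at step 1)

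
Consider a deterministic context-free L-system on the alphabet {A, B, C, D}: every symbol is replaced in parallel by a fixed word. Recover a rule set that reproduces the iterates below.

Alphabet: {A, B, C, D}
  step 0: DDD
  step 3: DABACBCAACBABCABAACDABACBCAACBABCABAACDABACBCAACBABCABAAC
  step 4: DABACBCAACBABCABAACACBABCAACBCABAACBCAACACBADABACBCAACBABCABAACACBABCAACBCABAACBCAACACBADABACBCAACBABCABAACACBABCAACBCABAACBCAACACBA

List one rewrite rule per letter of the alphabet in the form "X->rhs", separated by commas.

A->AC, B->BCA, C->BA, D->DAB

  step 3 ⇒ step 4: DABACBCAACBABCABAACDABACBCAACBABCABAACDABACBCAACBABCABAAC ⇒ DAB·AC·BCA·AC·BA·BCA·BA·AC·AC·BA·BCA·AC·BCA·BA·AC·BCA·AC·AC·BA·DAB·AC·BCA·AC·BA·BCA·BA·AC·AC·BA·BCA·AC·BCA·BA·AC·BCA·AC·AC·BA·DAB·AC·BCA·AC·BA·BCA·BA·AC·AC·BA·BCA·AC·BCA·BA·AC·BCA·AC·AC·BA
    A ↦ AC
    B ↦ BCA
    C ↦ BA
    D ↦ DAB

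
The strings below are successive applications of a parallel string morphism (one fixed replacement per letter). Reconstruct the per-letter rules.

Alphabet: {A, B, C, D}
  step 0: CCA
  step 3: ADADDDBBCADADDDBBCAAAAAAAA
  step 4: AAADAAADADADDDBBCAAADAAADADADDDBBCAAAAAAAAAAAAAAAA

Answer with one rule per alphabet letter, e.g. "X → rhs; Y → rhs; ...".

A->AA, B->D, C->BBC, D->AD

  step 3 ⇒ step 4: ADADDDBBCADADDDBBCAAAAAAAA ⇒ AA·AD·AA·AD·AD·AD·D·D·BBC·AA·AD·AA·AD·AD·AD·D·D·BBC·AA·AA·AA·AA·AA·AA·AA·AA
    A ↦ AA
    B ↦ D
    C ↦ BBC
    D ↦ AD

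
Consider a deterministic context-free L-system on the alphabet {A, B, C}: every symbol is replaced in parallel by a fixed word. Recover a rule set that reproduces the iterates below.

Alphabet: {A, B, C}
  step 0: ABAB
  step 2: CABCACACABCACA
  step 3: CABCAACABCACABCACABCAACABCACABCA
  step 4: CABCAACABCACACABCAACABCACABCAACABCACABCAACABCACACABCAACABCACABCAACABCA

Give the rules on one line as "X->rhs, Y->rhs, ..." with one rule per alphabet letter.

A->CA, B->A, C->CAB

  step 3 ⇒ step 4: CABCAACABCACABCACABCAACABCACABCA ⇒ CAB·CA·A·CAB·CA·CA·CAB·CA·A·CAB·CA·CAB·CA·A·CAB·CA·CAB·CA·A·CAB·CA·CA·CAB·CA·A·CAB·CA·CAB·CA·A·CAB·CA
    A ↦ CA
    B ↦ A
    C ↦ CAB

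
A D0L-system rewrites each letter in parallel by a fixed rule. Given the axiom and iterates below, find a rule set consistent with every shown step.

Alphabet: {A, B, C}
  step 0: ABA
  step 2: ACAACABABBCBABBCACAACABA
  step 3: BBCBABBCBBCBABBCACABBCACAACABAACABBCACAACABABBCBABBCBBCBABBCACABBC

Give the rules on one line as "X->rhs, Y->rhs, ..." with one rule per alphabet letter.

  step 2 ⇒ step 3: ACAACABABBCBABBCACAACABA ⇒ BBC·BA·BBC·BBC·BA·BBC·ACA·BBC·ACA·ACA·BA·ACA·BBC·ACA·ACA·BA·BBC·BA·BBC·BBC·BA·BBC·ACA·BBC
    A ↦ BBC
    B ↦ ACA
    C ↦ BA

A->BBC, B->ACA, C->BA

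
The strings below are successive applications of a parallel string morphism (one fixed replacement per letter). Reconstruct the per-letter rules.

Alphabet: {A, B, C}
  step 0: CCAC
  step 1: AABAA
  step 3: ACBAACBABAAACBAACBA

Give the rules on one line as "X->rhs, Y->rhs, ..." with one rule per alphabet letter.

  step 0 ⇒ step 1: CCAC ⇒ A·A·BA·A
    A ↦ BA
    C ↦ A
    B ↦ AC  (constrained at step 1)

A->BA, B->AC, C->A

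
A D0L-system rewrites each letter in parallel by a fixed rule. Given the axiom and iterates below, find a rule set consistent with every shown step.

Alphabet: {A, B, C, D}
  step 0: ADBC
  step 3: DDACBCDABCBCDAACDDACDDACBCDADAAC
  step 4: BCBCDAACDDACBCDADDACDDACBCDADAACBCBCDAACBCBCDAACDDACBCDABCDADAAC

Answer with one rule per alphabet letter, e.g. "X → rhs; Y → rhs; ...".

  step 3 ⇒ step 4: DDACBCDABCBCDAACDDACDDACBCDADAAC ⇒ BC·BC·DA·AC·DD·AC·BC·DA·DD·AC·DD·AC·BC·DA·DA·AC·BC·BC·DA·AC·BC·BC·DA·AC·DD·AC·BC·DA·BC·DA·DA·AC
    A ↦ DA
    B ↦ DD
    C ↦ AC
    D ↦ BC

A->DA, B->DD, C->AC, D->BC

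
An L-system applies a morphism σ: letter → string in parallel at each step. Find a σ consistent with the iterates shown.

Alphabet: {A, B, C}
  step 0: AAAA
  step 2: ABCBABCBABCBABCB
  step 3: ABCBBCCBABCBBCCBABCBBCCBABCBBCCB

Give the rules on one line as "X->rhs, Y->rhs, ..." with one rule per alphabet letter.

  step 2 ⇒ step 3: ABCBABCBABCBABCB ⇒ AB·CB·BC·CB·AB·CB·BC·CB·AB·CB·BC·CB·AB·CB·BC·CB
    A ↦ AB
    B ↦ CB
    C ↦ BC

A->AB, B->CB, C->BC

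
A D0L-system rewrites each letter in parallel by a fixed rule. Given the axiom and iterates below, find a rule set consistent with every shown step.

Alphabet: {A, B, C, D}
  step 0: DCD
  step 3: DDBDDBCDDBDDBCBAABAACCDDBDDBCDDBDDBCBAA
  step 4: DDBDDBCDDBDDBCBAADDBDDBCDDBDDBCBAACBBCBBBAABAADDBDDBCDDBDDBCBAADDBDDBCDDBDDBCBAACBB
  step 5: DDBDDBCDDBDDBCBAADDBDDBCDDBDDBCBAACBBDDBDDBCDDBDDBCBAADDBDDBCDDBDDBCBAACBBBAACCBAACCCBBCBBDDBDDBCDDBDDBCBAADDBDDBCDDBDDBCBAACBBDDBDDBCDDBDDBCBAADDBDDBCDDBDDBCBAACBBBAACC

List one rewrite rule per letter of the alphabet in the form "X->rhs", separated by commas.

A->B, B->C, C->BAA, D->DDB

  step 4 ⇒ step 5: DDBDDBCDDBDDBCBAADDBDDBCDDBDDBCBAACBBCBBBAABAADDBDDBCDDBDDBCBAADDBDDBCDDBDDBCBAACBB ⇒ DDB·DDB·C·DDB·DDB·C·BAA·DDB·DDB·C·DDB·DDB·C·BAA·C·B·B·DDB·DDB·C·DDB·DDB·C·BAA·DDB·DDB·C·DDB·DDB·C·BAA·C·B·B·BAA·C·C·BAA·C·C·C·B·B·C·B·B·DDB·DDB·C·DDB·DDB·C·BAA·DDB·DDB·C·DDB·DDB·C·BAA·C·B·B·DDB·DDB·C·DDB·DDB·C·BAA·DDB·DDB·C·DDB·DDB·C·BAA·C·B·B·BAA·C·C
    A ↦ B
    B ↦ C
    C ↦ BAA
    D ↦ DDB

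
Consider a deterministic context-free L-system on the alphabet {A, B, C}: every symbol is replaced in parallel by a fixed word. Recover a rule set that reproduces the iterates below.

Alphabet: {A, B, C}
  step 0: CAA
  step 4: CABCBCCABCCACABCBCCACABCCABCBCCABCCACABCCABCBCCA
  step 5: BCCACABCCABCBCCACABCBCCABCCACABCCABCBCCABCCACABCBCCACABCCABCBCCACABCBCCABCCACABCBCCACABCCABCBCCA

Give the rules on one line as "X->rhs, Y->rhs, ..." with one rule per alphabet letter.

A->CA, B->CA, C->BC

  step 4 ⇒ step 5: CABCBCCABCCACABCBCCACABCCABCBCCABCCACABCCABCBCCA ⇒ BC·CA·CA·BC·CA·BC·BC·CA·CA·BC·BC·CA·BC·CA·CA·BC·CA·BC·BC·CA·BC·CA·CA·BC·BC·CA·CA·BC·CA·BC·BC·CA·CA·BC·BC·CA·BC·CA·CA·BC·BC·CA·CA·BC·CA·BC·BC·CA
    A ↦ CA
    B ↦ CA
    C ↦ BC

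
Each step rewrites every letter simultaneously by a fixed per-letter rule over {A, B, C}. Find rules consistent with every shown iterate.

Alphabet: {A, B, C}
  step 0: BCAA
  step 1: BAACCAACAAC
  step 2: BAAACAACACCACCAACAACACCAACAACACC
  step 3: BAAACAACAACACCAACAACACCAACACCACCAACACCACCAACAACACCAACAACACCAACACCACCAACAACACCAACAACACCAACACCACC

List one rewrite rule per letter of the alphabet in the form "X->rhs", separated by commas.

A->AAC, B->BA, C->ACC

  step 2 ⇒ step 3: BAAACAACACCACCAACAACACCAACAACACC ⇒ BA·AAC·AAC·AAC·ACC·AAC·AAC·ACC·AAC·ACC·ACC·AAC·ACC·ACC·AAC·AAC·ACC·AAC·AAC·ACC·AAC·ACC·ACC·AAC·AAC·ACC·AAC·AAC·ACC·AAC·ACC·ACC
    A ↦ AAC
    B ↦ BA
    C ↦ ACC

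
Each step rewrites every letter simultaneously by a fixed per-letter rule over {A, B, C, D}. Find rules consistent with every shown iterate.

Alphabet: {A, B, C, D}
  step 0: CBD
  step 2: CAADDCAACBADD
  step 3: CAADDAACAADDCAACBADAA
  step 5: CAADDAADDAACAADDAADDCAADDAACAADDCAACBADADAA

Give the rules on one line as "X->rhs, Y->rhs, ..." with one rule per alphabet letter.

A->D, B->CBA, C->CAA, D->A

  step 2 ⇒ step 3: CAADDCAACBADD ⇒ CAA·D·D·A·A·CAA·D·D·CAA·CBA·D·A·A
    A ↦ D
    B ↦ CBA
    C ↦ CAA
    D ↦ A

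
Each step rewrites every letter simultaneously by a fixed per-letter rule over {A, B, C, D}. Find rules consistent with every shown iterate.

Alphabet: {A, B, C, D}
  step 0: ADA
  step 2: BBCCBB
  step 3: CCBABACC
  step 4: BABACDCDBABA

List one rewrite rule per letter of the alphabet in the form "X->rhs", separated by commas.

  step 3 ⇒ step 4: CCBABACC ⇒ BA·BA·C·D·C·D·BA·BA
    A ↦ D
    B ↦ C
    C ↦ BA
    D ↦ BB  (constrained at step 0)

A->D, B->C, C->BA, D->BB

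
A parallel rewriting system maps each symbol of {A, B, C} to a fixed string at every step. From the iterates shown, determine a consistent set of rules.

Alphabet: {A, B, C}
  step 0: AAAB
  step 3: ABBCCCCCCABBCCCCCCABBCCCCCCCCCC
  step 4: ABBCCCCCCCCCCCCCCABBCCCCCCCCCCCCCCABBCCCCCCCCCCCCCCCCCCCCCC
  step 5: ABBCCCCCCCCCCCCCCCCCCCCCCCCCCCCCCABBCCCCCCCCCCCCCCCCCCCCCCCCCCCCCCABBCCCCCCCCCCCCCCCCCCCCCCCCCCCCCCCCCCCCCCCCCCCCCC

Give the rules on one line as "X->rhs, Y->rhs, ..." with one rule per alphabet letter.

  step 4 ⇒ step 5: ABBCCCCCCCCCCCCCCABBCCCCCCCCCCCCCCABBCCCCCCCCCCCCCCCCCCCCCC ⇒ ABB·C·C·CC·CC·CC·CC·CC·CC·CC·CC·CC·CC·CC·CC·CC·CC·ABB·C·C·CC·CC·CC·CC·CC·CC·CC·CC·CC·CC·CC·CC·CC·CC·ABB·C·C·CC·CC·CC·CC·CC·CC·CC·CC·CC·CC·CC·CC·CC·CC·CC·CC·CC·CC·CC·CC·CC·CC
    A ↦ ABB
    B ↦ C
    C ↦ CC

A->ABB, B->C, C->CC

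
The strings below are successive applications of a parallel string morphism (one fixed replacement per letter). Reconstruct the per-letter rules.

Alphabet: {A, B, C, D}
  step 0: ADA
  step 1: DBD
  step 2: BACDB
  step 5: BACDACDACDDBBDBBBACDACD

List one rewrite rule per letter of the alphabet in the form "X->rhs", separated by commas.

A->D, B->ACD, C->B, D->B

  step 1 ⇒ step 2: DBD ⇒ B·ACD·B
    B ↦ ACD
    D ↦ B
  step 0 ⇒ step 1: ADA ⇒ D·B·D
    A ↦ D
    C ↦ B  (constrained at step 2)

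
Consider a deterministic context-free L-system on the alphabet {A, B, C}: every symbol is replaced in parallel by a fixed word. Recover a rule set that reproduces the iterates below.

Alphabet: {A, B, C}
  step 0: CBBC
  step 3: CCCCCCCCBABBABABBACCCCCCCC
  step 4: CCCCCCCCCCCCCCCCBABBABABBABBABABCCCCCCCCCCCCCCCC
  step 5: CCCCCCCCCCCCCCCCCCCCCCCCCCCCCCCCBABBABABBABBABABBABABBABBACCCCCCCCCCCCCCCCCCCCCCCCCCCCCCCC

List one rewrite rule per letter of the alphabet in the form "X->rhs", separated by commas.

A->B, B->BA, C->CC

  step 4 ⇒ step 5: CCCCCCCCCCCCCCCCBABBABABBABBABABCCCCCCCCCCCCCCCC ⇒ CC·CC·CC·CC·CC·CC·CC·CC·CC·CC·CC·CC·CC·CC·CC·CC·BA·B·BA·BA·B·BA·B·BA·BA·B·BA·BA·B·BA·B·BA·CC·CC·CC·CC·CC·CC·CC·CC·CC·CC·CC·CC·CC·CC·CC·CC
    A ↦ B
    B ↦ BA
    C ↦ CC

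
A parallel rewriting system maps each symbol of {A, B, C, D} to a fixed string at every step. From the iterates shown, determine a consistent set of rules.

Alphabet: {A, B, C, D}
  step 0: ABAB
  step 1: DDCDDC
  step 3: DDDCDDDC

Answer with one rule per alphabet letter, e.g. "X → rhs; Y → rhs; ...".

  step 0 ⇒ step 1: ABAB ⇒ D·DC·D·DC
    A ↦ D
    B ↦ DC
    C ↦ B  (constrained at step 1)
    D ↦ A  (constrained at step 1)

A->D, B->DC, C->B, D->A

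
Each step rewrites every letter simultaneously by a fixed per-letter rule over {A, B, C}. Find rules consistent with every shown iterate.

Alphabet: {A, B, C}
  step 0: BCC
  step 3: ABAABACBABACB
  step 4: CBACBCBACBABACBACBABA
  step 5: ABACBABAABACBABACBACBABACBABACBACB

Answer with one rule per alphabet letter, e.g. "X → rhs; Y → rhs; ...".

  step 4 ⇒ step 5: CBACBCBACBABACBACBABA ⇒ AB·A·CB·AB·A·AB·A·CB·AB·A·CB·A·CB·AB·A·CB·AB·A·CB·A·CB
    A ↦ CB
    B ↦ A
    C ↦ AB

A->CB, B->A, C->AB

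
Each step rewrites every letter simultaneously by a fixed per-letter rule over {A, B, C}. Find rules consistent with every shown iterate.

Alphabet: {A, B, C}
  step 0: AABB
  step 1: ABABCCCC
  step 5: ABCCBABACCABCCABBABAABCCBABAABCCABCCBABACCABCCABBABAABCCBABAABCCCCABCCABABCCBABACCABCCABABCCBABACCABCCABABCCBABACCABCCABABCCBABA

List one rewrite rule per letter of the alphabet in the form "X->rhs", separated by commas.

  step 0 ⇒ step 1: AABB ⇒ AB·AB·CC·CC
    A ↦ AB
    B ↦ CC
    C ↦ BA  (constrained at step 1)

A->AB, B->CC, C->BA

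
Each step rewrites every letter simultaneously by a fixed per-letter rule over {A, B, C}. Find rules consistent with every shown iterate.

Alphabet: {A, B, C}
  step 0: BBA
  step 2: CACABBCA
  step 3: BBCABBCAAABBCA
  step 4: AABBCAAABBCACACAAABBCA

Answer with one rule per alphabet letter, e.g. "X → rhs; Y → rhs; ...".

  step 3 ⇒ step 4: BBCABBCAAABBCA ⇒ A·A·BB·CA·A·A·BB·CA·CA·CA·A·A·BB·CA
    A ↦ CA
    B ↦ A
    C ↦ BB

A->CA, B->A, C->BB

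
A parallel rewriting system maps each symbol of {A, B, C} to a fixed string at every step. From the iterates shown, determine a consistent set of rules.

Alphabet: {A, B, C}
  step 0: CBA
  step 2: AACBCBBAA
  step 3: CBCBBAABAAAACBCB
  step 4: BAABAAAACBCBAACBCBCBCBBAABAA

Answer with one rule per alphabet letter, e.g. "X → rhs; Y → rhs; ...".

A->CB, B->AA, C->B

  step 3 ⇒ step 4: CBCBBAABAAAACBCB ⇒ B·AA·B·AA·AA·CB·CB·AA·CB·CB·CB·CB·B·AA·B·AA
    A ↦ CB
    B ↦ AA
    C ↦ B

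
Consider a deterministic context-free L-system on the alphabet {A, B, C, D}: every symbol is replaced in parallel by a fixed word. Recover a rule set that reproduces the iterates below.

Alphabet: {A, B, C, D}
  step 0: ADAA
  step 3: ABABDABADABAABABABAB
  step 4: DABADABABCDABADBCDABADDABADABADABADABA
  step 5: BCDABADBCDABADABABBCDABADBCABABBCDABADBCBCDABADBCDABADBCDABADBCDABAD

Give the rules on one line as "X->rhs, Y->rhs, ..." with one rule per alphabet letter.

A->D, B->ABA, C->B, D->BC

  step 4 ⇒ step 5: DABADABABCDABADBCDABADDABADABADABADABA ⇒ BC·D·ABA·D·BC·D·ABA·D·ABA·B·BC·D·ABA·D·BC·ABA·B·BC·D·ABA·D·BC·BC·D·ABA·D·BC·D·ABA·D·BC·D·ABA·D·BC·D·ABA·D
    A ↦ D
    B ↦ ABA
    C ↦ B
    D ↦ BC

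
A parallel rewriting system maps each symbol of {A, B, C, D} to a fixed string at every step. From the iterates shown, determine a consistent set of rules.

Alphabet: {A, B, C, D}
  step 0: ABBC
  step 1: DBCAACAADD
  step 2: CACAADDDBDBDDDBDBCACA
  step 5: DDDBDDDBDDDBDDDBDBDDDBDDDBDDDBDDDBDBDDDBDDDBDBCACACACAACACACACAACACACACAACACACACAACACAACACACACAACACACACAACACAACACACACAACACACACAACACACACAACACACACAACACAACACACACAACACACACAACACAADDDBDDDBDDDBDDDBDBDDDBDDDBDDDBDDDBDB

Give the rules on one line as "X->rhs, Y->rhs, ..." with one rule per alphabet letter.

A->DB, B->CAA, C->DD, D->CA

  step 1 ⇒ step 2: DBCAACAADD ⇒ CA·CAA·DD·DB·DB·DD·DB·DB·CA·CA
    A ↦ DB
    B ↦ CAA
    C ↦ DD
    D ↦ CA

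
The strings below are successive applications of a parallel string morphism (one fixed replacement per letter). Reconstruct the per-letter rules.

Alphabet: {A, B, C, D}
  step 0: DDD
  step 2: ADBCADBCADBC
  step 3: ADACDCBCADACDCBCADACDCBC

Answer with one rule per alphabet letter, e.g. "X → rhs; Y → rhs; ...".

  step 2 ⇒ step 3: ADBCADBCADBC ⇒ AD·AC·DC·BC·AD·AC·DC·BC·AD·AC·DC·BC
    A ↦ AD
    B ↦ DC
    C ↦ BC
    D ↦ AC

A->AD, B->DC, C->BC, D->AC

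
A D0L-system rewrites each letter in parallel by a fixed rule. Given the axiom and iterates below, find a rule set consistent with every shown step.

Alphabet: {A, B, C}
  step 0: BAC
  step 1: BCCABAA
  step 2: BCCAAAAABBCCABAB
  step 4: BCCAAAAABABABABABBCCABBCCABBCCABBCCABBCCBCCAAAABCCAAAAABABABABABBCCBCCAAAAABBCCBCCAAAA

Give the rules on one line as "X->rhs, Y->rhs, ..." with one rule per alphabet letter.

  step 1 ⇒ step 2: BCCABAA ⇒ BCC·AA·AA·AB·BCC·AB·AB
    A ↦ AB
    B ↦ BCC
    C ↦ AA

A->AB, B->BCC, C->AA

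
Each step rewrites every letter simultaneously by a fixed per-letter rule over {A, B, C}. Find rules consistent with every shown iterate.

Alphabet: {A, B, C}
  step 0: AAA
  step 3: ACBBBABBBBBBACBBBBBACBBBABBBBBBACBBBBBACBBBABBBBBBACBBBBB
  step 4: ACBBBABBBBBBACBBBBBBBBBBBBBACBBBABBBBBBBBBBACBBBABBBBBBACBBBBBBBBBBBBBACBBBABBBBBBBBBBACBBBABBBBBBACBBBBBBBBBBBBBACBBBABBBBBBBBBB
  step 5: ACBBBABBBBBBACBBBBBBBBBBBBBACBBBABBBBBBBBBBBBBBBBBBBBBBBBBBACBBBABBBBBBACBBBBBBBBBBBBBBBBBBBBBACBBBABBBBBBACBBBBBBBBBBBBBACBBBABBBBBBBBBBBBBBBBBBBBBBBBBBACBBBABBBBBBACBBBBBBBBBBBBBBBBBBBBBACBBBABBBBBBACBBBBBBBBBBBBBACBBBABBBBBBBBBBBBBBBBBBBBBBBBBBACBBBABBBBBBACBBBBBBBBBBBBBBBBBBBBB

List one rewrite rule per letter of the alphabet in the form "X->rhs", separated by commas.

  step 4 ⇒ step 5: ACBBBABBBBBBACBBBBBBBBBBBBBACBBBABBBBBBBBBBACBBBABBBBBBACBBBBBBBBBBBBBACBBBABBBBBBBBBBACBBBABBBBBBACBBBBBBBBBBBBBACBBBABBBBBBBBBB ⇒ ACB·BBA·BB·BB·BB·ACB·BB·BB·BB·BB·BB·BB·ACB·BBA·BB·BB·BB·BB·BB·BB·BB·BB·BB·BB·BB·BB·BB·ACB·BBA·BB·BB·BB·ACB·BB·BB·BB·BB·BB·BB·BB·BB·BB·BB·ACB·BBA·BB·BB·BB·ACB·BB·BB·BB·BB·BB·BB·ACB·BBA·BB·BB·BB·BB·BB·BB·BB·BB·BB·BB·BB·BB·BB·ACB·BBA·BB·BB·BB·ACB·BB·BB·BB·BB·BB·BB·BB·BB·BB·BB·ACB·BBA·BB·BB·BB·ACB·BB·BB·BB·BB·BB·BB·ACB·BBA·BB·BB·BB·BB·BB·BB·BB·BB·BB·BB·BB·BB·BB·ACB·BBA·BB·BB·BB·ACB·BB·BB·BB·BB·BB·BB·BB·BB·BB·BB
    A ↦ ACB
    B ↦ BB
    C ↦ BBA

A->ACB, B->BB, C->BBA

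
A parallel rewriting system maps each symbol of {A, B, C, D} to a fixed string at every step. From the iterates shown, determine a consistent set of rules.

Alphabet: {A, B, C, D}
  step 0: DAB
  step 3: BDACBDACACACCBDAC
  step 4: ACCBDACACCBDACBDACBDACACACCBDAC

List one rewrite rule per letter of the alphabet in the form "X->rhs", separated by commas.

A->BD, B->AC, C->AC, D->C

  step 3 ⇒ step 4: BDACBDACACACCBDAC ⇒ AC·C·BD·AC·AC·C·BD·AC·BD·AC·BD·AC·AC·AC·C·BD·AC
    A ↦ BD
    B ↦ AC
    C ↦ AC
    D ↦ C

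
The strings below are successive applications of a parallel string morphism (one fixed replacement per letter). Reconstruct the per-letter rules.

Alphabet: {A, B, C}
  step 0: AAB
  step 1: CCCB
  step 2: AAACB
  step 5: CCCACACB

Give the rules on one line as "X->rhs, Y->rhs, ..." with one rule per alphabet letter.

A->C, B->CB, C->A

  step 1 ⇒ step 2: CCCB ⇒ A·A·A·CB
    B ↦ CB
    C ↦ A
  step 0 ⇒ step 1: AAB ⇒ C·C·CB
    A ↦ C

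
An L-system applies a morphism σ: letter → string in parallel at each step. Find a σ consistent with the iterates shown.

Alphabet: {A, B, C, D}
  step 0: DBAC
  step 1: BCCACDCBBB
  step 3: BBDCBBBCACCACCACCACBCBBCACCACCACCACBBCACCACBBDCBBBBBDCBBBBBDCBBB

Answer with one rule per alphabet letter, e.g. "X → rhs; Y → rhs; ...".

A->DCB, B->CAC, C->BB, D->BC

  step 0 ⇒ step 1: DBAC ⇒ BC·CAC·DCB·BB
    A ↦ DCB
    B ↦ CAC
    C ↦ BB
    D ↦ BC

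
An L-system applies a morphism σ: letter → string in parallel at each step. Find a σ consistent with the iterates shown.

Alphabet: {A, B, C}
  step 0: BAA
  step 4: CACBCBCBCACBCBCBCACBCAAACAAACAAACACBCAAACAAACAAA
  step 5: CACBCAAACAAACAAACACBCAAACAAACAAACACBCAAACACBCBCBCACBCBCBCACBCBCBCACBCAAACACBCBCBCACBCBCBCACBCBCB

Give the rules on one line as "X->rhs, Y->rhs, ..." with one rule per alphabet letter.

  step 4 ⇒ step 5: CACBCBCBCACBCBCBCACBCAAACAAACAAACACBCAAACAAACAAA ⇒ CA·CB·CA·AA·CA·AA·CA·AA·CA·CB·CA·AA·CA·AA·CA·AA·CA·CB·CA·AA·CA·CB·CB·CB·CA·CB·CB·CB·CA·CB·CB·CB·CA·CB·CA·AA·CA·CB·CB·CB·CA·CB·CB·CB·CA·CB·CB·CB
    A ↦ CB
    B ↦ AA
    C ↦ CA

A->CB, B->AA, C->CA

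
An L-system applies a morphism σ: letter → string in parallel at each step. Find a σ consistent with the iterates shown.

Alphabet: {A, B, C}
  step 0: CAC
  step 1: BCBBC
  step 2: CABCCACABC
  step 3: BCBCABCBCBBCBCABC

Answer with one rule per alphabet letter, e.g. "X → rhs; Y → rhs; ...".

  step 2 ⇒ step 3: CABCCACABC ⇒ BC·B·CA·BC·BC·B·BC·B·CA·BC
    A ↦ B
    B ↦ CA
    C ↦ BC

A->B, B->CA, C->BC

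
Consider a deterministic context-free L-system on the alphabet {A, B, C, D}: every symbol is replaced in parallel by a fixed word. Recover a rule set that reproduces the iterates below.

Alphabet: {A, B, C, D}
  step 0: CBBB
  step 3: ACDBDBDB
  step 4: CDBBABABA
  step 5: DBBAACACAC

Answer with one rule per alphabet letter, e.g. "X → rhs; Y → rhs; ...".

A->C, B->A, C->DB, D->B

  step 4 ⇒ step 5: CDBBABABA ⇒ DB·B·A·A·C·A·C·A·C
    A ↦ C
    B ↦ A
    C ↦ DB
    D ↦ B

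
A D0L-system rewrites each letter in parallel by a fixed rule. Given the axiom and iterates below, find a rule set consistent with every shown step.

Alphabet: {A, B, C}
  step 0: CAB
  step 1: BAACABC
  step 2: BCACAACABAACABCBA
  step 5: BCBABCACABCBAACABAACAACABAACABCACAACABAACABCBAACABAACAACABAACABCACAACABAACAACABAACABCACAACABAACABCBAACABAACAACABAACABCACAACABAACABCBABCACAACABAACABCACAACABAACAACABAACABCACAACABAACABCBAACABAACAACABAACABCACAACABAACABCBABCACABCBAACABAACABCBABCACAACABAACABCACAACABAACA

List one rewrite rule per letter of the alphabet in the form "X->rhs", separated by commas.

  step 1 ⇒ step 2: BAACABC ⇒ BC·ACA·ACA·BA·ACA·BC·BA
    A ↦ ACA
    B ↦ BC
    C ↦ BA

A->ACA, B->BC, C->BA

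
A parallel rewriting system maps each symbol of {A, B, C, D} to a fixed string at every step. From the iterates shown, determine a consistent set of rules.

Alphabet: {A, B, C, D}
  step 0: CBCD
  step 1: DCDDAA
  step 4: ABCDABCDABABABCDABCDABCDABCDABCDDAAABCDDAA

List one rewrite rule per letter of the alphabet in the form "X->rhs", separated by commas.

  step 0 ⇒ step 1: CBCD ⇒ D·CD·D·AA
    B ↦ CD
    C ↦ D
    D ↦ AA
    A ↦ AB  (constrained at step 1)

A->AB, B->CD, C->D, D->AA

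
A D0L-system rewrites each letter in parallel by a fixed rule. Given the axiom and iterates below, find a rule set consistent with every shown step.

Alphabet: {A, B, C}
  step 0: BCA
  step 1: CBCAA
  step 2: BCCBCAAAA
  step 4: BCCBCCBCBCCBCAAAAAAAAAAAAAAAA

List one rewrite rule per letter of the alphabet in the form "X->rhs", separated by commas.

A->AA, B->C, C->BC

  step 1 ⇒ step 2: CBCAA ⇒ BC·C·BC·AA·AA
    A ↦ AA
    B ↦ C
    C ↦ BC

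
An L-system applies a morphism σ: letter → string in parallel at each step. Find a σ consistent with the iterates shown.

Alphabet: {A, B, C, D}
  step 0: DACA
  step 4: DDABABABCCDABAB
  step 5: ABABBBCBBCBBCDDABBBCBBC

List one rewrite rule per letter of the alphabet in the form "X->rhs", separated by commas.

  step 4 ⇒ step 5: DDABABABCCDABAB ⇒ AB·AB·BB·C·BB·C·BB·C·D·D·AB·BB·C·BB·C
    A ↦ BB
    B ↦ C
    C ↦ D
    D ↦ AB

A->BB, B->C, C->D, D->AB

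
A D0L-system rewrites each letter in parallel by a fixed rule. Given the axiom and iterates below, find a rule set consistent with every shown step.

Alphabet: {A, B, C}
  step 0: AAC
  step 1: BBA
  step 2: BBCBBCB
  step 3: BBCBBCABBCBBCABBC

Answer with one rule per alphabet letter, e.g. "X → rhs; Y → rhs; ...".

A->B, B->BBC, C->A

  step 2 ⇒ step 3: BBCBBCB ⇒ BBC·BBC·A·BBC·BBC·A·BBC
    B ↦ BBC
    C ↦ A
  step 0 ⇒ step 1: AAC ⇒ B·B·A
    A ↦ B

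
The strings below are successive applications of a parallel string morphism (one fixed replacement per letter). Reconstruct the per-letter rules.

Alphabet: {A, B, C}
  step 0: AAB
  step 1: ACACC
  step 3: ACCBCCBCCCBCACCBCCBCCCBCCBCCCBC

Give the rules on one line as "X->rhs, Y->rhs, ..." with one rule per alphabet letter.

  step 0 ⇒ step 1: AAB ⇒ AC·AC·C
    A ↦ AC
    B ↦ C
    C ↦ CBC  (constrained at step 1)

A->AC, B->C, C->CBC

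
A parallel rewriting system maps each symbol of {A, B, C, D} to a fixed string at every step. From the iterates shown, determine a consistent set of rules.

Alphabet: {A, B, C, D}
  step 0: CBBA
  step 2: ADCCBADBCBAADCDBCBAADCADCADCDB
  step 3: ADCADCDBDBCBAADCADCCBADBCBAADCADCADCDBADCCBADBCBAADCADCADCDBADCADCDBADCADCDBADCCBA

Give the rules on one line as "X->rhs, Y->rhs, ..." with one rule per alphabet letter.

  step 2 ⇒ step 3: ADCCBADBCBAADCDBCBAADCADCADCDB ⇒ ADC·ADC·DB·DB·CBA·ADC·ADC·CBA·DB·CBA·ADC·ADC·ADC·DB·ADC·CBA·DB·CBA·ADC·ADC·ADC·DB·ADC·ADC·DB·ADC·ADC·DB·ADC·CBA
    A ↦ ADC
    B ↦ CBA
    C ↦ DB
    D ↦ ADC

A->ADC, B->CBA, C->DB, D->ADC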